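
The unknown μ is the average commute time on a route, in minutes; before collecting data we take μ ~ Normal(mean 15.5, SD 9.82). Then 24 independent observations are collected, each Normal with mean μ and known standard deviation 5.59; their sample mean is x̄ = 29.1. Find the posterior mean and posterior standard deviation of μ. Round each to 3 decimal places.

Posterior mean ≈ 28.919; posterior SD ≈ 1.133

With known σ, the Normal prior is conjugate. Weight on the data is w = (n/σ²)/(n/σ² + 1/τ₀²) = 0.768047/(0.768047+0.0103700) = 0.98668.
Posterior mean = w·x̄ + (1−w)·μ₀ = 0.98668·29.1 + 0.013322·15.5 = 28.919. Posterior variance = 1/(0.768047+0.0103700) = 1.28466, so SD = 1.133.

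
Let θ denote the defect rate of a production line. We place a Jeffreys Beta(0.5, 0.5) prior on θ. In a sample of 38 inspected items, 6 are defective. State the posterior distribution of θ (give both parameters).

Posterior: Beta(6.5, 32.5)

The binomial likelihood is conjugate to the Beta prior: with 6 successes and 32 failures, the posterior is Beta(0.5+6, 0.5+32) = Beta(6.5, 32.5).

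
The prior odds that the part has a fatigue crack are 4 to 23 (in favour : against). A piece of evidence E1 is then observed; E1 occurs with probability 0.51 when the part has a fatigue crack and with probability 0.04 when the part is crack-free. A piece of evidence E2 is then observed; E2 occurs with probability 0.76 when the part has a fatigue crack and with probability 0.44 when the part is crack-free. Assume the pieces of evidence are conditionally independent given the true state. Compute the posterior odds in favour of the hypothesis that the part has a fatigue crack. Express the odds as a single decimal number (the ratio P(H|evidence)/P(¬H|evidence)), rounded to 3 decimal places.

Prior odds = 4/23 = 0.17391.
Likelihood ratio for E1 = 0.51/0.04 = 12.750.
Likelihood ratio for E2 = 0.76/0.44 = 1.7273.
Posterior odds = prior odds × LR₁ × LR₂ = 3.8300.

Posterior odds ≈ 3.830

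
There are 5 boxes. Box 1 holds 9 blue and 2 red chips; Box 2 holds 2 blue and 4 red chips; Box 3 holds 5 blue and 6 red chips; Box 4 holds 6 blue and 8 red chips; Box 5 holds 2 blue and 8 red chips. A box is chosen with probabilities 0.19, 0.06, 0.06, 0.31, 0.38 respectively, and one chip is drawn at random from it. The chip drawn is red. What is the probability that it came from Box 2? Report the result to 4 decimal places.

P(red|Box 1) = 0.1818; P(red|Box 2) = 0.6667; P(red|Box 3) = 0.5455; P(red|Box 4) = 0.5714; P(red|Box 5) = 0.8.
Prior × likelihood for each source: 0.19·0.1818=0.03455, 0.06·0.6667=0.04000, 0.06·0.5455=0.03273, 0.31·0.5714=0.1771, 0.38·0.8=0.3040. Summing gives P(red) = 0.58842.
P(Box 2 | red) = 0.04000 / 0.58842 = 0.0680.

Posterior probability ≈ 0.0680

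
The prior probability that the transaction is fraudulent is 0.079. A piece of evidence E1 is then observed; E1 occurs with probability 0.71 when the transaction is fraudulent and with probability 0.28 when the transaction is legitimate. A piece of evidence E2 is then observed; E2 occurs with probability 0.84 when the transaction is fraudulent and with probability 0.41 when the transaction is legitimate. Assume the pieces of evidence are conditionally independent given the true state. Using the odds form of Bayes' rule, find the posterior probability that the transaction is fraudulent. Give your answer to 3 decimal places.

Posterior probability ≈ 0.308

Prior odds = 0.079/(1−0.079) = 0.085776.
Likelihood ratio for E1 = 0.71/0.28 = 2.5357.
Likelihood ratio for E2 = 0.84/0.41 = 2.0488.
Posterior odds = prior odds × LR₁ × LR₂ = 0.44562.
Posterior probability = odds/(1+odds) = 0.44562/1.4456 = 0.308.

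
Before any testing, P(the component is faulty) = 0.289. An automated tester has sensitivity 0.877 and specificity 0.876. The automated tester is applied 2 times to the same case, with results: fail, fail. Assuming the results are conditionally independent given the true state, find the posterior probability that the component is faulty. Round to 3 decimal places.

Let H be the event that the component is faulty; start with P(H) = 0.289. P('fail'|H) = 0.877, P('fail'|¬H) = 0.124.
Update on result 1 ('fail'): P(H) ← 0.877·0.2890 / (0.877·0.2890 + 0.124·0.7110) = 0.25345/0.34162 = 0.7419.
Update on result 2 ('fail'): P(H) ← 0.877·0.7419 / (0.877·0.7419 + 0.124·0.2581) = 0.65067/0.68267 = 0.9531.

Posterior P(H) ≈ 0.953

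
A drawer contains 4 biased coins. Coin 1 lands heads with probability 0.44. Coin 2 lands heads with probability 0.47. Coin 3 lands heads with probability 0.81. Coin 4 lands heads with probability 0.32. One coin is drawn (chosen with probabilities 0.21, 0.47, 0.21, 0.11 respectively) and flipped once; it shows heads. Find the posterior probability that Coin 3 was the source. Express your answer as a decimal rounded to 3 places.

Posterior probability ≈ 0.328

Tabulate prior·likelihood by source: [1] prior 0.21, lik 0.44, product 0.09240; [2] prior 0.47, lik 0.47, product 0.2209; [3] prior 0.21, lik 0.81, product 0.1701; [4] prior 0.11, lik 0.32, product 0.03520.
Normalizing constant = 0.51860; the posterior for Coin 3 is its product over the sum, 0.1701/0.51860 = 0.328.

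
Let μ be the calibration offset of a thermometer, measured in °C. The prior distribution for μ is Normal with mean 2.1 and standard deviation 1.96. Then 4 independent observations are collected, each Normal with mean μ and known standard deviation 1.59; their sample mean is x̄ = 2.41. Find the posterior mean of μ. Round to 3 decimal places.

Posterior mean ≈ 2.366

Prior precision 1/τ₀² = 1/1.96² = 0.260308; data precision n/σ² = 4/1.59² = 1.58222.
Posterior precision = 0.260308 + 1.58222 = 1.84252.
Posterior mean = (0.260308·2.1 + 1.58222·2.41) / 1.84252 = 2.366.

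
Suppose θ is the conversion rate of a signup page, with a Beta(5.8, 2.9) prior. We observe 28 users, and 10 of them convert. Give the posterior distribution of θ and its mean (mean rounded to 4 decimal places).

Observing 10 successes and 18 failures updates Beta(5.8, 2.9) by adding the success and failure counts to the two shape parameters: α = 5.8+10 = 15.8, β = 2.9+18 = 20.9.
E[θ | data] = 15.8/(15.8+20.9) = 0.4305.

Posterior: Beta(15.8, 20.9); mean ≈ 0.4305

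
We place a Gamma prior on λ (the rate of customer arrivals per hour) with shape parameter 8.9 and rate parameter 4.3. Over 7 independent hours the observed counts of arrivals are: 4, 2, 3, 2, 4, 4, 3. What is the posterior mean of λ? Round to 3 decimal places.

Posterior mean ≈ 2.735

Total count ∑xᵢ = 22 over n = 7 hours.
Gamma is conjugate to the Poisson likelihood: posterior is Gamma(shape = 8.9+22 = 30.9, rate = 4.3+7 = 11.3).
E[λ | data] = 30.9/11.3 = 2.735.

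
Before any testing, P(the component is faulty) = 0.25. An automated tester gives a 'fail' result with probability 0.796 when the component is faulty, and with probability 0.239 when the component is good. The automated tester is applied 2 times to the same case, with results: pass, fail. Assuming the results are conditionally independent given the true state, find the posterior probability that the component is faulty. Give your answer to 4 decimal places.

Posterior P(H) ≈ 0.2293

Let H be the event that the component is faulty; start with P(H) = 0.25. P('fail'|H) = 0.796, P('fail'|¬H) = 0.239.
Update on result 1 ('pass'): P(H) ← 0.204·0.2500 / (0.204·0.2500 + 0.761·0.7500) = 0.051000/0.62175 = 0.0820.
Update on result 2 ('fail'): P(H) ← 0.796·0.0820 / (0.796·0.0820 + 0.239·0.9180) = 0.065293/0.28469 = 0.2293.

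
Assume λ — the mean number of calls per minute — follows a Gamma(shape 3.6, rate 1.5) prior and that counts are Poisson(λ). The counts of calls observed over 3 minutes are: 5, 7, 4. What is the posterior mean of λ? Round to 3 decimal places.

Posterior mean ≈ 4.356

Total count ∑xᵢ = 16 over n = 3 minutes.
Gamma is conjugate to the Poisson likelihood: posterior is Gamma(shape = 3.6+16 = 19.6, rate = 1.5+3 = 4.5).
Posterior mean = shape/rate = 19.6/4.5 = 4.356.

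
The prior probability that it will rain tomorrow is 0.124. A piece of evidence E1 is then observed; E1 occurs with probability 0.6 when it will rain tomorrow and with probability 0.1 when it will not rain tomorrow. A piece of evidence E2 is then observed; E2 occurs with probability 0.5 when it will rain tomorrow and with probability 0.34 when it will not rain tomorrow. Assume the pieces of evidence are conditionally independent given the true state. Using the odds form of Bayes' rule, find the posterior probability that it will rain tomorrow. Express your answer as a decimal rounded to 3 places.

Posterior probability ≈ 0.555

Prior odds = 0.124/(1−0.124) = 0.14155. In log-odds, ln(0.14155) = -1.9551.
Add log likelihood ratios: ln(6.0000) + ln(1.4706) = 2.1774.
Posterior log-odds = 0.22234, so posterior odds = exp(0.22234) = 1.2490. Converting, P(H|E) = 1.2490/2.2490 = 0.555.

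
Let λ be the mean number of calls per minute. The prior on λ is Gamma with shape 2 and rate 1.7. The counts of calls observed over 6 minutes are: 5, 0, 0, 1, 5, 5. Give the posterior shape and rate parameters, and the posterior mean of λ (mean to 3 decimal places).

Posterior: Gamma(shape=18, rate=7.7); mean ≈ 2.338

Total count ∑xᵢ = 16 over n = 6 minutes.
Gamma is conjugate to the Poisson likelihood: posterior is Gamma(shape = 2+16 = 18, rate = 1.7+6 = 7.7).
Posterior mean = shape/rate = 18/7.7 = 2.338.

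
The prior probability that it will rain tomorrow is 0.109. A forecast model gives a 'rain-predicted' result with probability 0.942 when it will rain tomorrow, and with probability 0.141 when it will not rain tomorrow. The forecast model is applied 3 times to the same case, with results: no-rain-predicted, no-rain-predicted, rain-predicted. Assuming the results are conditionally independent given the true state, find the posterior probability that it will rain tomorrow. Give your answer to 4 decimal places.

With H the event that it will rain tomorrow, the joint likelihood of the observed sequence is P(data|H) = 0.058·0.058·0.942 = 0.0031689 and P(data|¬H) = 0.859·0.859·0.141 = 0.10404.
Bayes: P(H|data) = 0.109·0.0031689 / (0.109·0.0031689 + 0.891·0.10404) = 0.00034541/0.093046 = 0.0037.

Posterior P(H) ≈ 0.0037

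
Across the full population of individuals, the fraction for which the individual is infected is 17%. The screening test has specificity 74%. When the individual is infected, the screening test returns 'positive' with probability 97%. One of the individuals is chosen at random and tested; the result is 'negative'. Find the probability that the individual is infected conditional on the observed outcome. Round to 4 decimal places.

P(H | E) ≈ 0.0082

Write H for 'the individual is infected'. Prior odds H:¬H = 0.17/0.83 = 0.20482. For the 'negative' outcome, the likelihood ratio is 0.03/0.74 = 0.040541.
Posterior odds = 0.20482 × 0.040541 = 0.0083035, so P(H|E) = 0.0083035/(1+0.0083035) = 0.0082.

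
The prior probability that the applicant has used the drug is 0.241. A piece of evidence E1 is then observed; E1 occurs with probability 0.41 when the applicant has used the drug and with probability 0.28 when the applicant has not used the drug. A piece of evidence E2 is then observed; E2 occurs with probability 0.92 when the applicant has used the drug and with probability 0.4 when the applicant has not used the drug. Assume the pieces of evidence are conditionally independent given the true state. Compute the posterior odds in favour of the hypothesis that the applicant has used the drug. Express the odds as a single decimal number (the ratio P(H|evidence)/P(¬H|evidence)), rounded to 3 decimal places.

Prior odds = 0.241/(1−0.241) = 0.31752.
Likelihood ratio for E1 = 0.41/0.28 = 1.4643.
Likelihood ratio for E2 = 0.92/0.4 = 2.3000.
Posterior odds = prior odds × LR₁ × LR₂ = 1.0694.

Posterior odds ≈ 1.069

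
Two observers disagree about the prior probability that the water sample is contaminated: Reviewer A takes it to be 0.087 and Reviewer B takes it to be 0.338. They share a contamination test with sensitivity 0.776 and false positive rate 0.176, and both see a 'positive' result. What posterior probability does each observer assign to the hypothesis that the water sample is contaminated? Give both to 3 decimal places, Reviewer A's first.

The likelihood ratio for a 'positive' result is 0.776/0.176 = 4.4091.
Reviewer A: prior odds 0.087/0.913 = 0.095290; posterior odds 0.42014; posterior probability 0.296.
Reviewer B: prior odds 0.338/0.662 = 0.51057; posterior odds 2.2512; posterior probability 0.692.

Reviewer A: 0.296; Reviewer B: 0.692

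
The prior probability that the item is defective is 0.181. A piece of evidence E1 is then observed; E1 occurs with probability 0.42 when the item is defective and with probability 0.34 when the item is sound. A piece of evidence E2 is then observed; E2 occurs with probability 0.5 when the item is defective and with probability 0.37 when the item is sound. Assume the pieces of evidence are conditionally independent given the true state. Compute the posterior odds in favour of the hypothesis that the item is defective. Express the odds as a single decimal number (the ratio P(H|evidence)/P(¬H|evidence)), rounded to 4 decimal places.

Posterior odds ≈ 0.3689

Prior odds = 0.181/(1−0.181) = 0.22100.
Likelihood ratio for E1 = 0.42/0.34 = 1.2353.
Likelihood ratio for E2 = 0.5/0.37 = 1.3514.
Posterior odds = prior odds × LR₁ × LR₂ = 0.36892.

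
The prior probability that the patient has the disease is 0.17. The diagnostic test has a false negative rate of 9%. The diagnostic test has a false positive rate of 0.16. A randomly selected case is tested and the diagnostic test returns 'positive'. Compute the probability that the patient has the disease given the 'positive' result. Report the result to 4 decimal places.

P(H | E) ≈ 0.5381

Let H be the event that the patient has the disease. P(H) = 0.17, so P(¬H) = 0.83. With E the 'positive' result, P(E|H) = 0.91 and P(E|¬H) = 0.16.
P(E) = 0.91·0.17 + 0.16·0.83 = 0.15470 + 0.13280 = 0.28750.
By Bayes' theorem, P(H|E) = 0.15470 / 0.28750 = 0.5381.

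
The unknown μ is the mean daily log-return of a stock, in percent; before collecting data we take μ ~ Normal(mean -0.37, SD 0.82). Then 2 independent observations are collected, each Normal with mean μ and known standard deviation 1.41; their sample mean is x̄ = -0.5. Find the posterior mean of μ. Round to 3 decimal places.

Posterior mean ≈ -0.422

With known σ, the Normal prior is conjugate. Weight on the data is w = (n/σ²)/(n/σ² + 1/τ₀²) = 1.00599/(1.00599+1.48721) = 0.40349.
Posterior mean = w·x̄ + (1−w)·μ₀ = 0.40349·-0.5 + 0.59651·-0.37 = -0.422.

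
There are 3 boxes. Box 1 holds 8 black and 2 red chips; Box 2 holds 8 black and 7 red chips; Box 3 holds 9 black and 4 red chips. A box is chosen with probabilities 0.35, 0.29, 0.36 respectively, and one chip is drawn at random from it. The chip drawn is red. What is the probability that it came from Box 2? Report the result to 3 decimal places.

Posterior probability ≈ 0.428

Tabulate prior·likelihood by source: [1] prior 0.35, lik 0.2, product 0.07000; [2] prior 0.29, lik 0.4667, product 0.1353; [3] prior 0.36, lik 0.3077, product 0.1108.
Normalizing constant = 0.31610; the posterior for Box 2 is its product over the sum, 0.1353/0.31610 = 0.428.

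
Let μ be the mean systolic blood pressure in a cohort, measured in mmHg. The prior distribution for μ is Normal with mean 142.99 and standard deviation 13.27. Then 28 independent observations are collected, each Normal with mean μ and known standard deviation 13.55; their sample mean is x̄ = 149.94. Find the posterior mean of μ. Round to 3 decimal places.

Posterior mean ≈ 149.690

With known σ, the Normal prior is conjugate. Weight on the data is w = (n/σ²)/(n/σ² + 1/τ₀²) = 0.152503/(0.152503+0.00567882) = 0.96410.
Posterior mean = w·x̄ + (1−w)·μ₀ = 0.96410·149.94 + 0.035901·142.99 = 149.690.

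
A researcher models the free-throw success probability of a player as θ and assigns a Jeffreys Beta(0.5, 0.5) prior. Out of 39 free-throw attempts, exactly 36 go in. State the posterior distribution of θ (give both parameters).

Posterior: Beta(36.5, 3.5)

Observing 36 successes and 3 failures updates Beta(0.5, 0.5) by adding the success and failure counts to the two shape parameters: α = 0.5+36 = 36.5, β = 0.5+3 = 3.5.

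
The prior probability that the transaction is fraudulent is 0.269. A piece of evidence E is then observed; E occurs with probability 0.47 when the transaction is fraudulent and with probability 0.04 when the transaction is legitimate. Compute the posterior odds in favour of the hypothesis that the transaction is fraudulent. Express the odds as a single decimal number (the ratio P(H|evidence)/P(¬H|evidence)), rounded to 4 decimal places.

Posterior odds ≈ 4.3239

Prior odds = 0.269/(1−0.269) = 0.36799. In log-odds, ln(0.36799) = -0.99970.
Add log likelihood ratio: ln(11.750) = 2.4639.
Posterior log-odds = 1.4642, so posterior odds = exp(1.4642) = 4.3239.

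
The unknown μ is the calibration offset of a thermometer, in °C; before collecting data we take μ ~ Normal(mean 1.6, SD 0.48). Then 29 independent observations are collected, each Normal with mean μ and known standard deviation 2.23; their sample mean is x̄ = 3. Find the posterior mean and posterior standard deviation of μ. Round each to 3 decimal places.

Prior precision 1/τ₀² = 1/0.48² = 4.34028; data precision n/σ² = 29/2.23² = 5.83161.
Posterior precision = 4.34028 + 5.83161 = 10.1719, giving posterior SD = 1/√10.1719 = 0.314.
Posterior mean = (4.34028·1.6 + 5.83161·3) / 10.1719 = 2.403.

Posterior mean ≈ 2.403; posterior SD ≈ 0.314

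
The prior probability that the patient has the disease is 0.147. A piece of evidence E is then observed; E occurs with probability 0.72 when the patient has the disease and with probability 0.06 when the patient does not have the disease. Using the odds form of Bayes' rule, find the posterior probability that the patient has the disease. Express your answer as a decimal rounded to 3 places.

Posterior probability ≈ 0.674

Prior odds = 0.147/(1−0.147) = 0.17233.
Likelihood ratio for E = 0.72/0.06 = 12.000.
Posterior odds = prior odds × LR = 2.0680.
Posterior probability = odds/(1+odds) = 2.0680/3.0680 = 0.674.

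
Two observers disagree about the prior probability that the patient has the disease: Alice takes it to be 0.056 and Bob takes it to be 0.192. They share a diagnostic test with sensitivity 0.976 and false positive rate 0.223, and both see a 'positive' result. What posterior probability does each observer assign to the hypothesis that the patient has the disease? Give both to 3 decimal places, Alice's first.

Alice: 0.206; Bob: 0.510

P('+'|H) = 0.976, P('+'|¬H) = 0.223.
Alice: numerator 0.976·0.056 = 0.054656; evidence = 0.054656+0.223·0.944 = 0.26517; posterior = 0.206.
Bob: numerator 0.976·0.192 = 0.18739; evidence = 0.18739+0.223·0.808 = 0.36758; posterior = 0.510.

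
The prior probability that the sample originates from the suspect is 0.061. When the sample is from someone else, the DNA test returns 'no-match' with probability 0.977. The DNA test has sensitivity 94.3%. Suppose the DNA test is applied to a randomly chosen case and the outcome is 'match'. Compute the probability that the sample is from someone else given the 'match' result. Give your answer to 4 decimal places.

Let H be the event that the sample originates from the suspect. P(H) = 0.061, so P(¬H) = 0.939. With E the 'match' result, P(E|H) = 0.943 and P(E|¬H) = 0.023.
P(E) = 0.943·0.061 + 0.023·0.939 = 0.057523 + 0.021597 = 0.079120.
By Bayes' theorem, P(H|E) = 0.057523 / 0.079120 = 0.7270. Hence P(¬H|E) = 1 − 0.7270 = 0.2730.

P(¬H | E) ≈ 0.2730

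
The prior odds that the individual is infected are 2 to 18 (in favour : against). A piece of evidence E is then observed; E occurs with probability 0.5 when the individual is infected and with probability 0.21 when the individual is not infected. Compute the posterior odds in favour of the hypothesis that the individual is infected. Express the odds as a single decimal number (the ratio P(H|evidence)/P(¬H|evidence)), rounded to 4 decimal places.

Prior odds = 2/18 = 0.11111.
Likelihood ratio for E = 0.5/0.21 = 2.3810.
Posterior odds = prior odds × LR = 0.26455.

Posterior odds ≈ 0.2646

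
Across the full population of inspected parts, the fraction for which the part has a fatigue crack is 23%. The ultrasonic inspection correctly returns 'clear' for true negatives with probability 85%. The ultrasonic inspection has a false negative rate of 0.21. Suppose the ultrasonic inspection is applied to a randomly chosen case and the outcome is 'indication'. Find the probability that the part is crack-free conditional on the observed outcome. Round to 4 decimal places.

Write H for 'the part has a fatigue crack'. Prior odds H:¬H = 0.23/0.77 = 0.29870. For the 'indication' outcome, the likelihood ratio is 0.79/0.15 = 5.2667.
Posterior odds = 0.29870 × 5.2667 = 1.5732, so P(H|E) = 1.5732/(1+1.5732) = 0.6114. Then P(¬H|E) = 1 − 0.6114 = 0.3886.

P(¬H | E) ≈ 0.3886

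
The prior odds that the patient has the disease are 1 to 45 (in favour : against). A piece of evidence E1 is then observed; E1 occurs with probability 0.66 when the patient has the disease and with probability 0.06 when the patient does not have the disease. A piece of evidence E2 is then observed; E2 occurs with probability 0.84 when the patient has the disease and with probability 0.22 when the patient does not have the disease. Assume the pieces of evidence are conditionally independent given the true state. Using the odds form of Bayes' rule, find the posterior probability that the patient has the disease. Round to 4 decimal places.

Prior odds = 1/45 = 0.022222. In log-odds, ln(0.022222) = -3.8067.
Add log likelihood ratios: ln(11.000) + ln(3.8182) = 3.7377.
Posterior log-odds = -0.068993, so posterior odds = exp(-0.068993) = 0.93333. Converting, P(H|E) = 0.93333/1.9333 = 0.4828.

Posterior probability ≈ 0.4828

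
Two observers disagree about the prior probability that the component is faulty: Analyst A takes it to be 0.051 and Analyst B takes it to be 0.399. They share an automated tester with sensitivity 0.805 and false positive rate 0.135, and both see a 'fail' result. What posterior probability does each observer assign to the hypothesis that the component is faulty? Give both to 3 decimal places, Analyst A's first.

Analyst A: 0.243; Analyst B: 0.798

The likelihood ratio for a 'fail' result is 0.805/0.135 = 5.9630.
Analyst A: prior odds 0.051/0.949 = 0.053741; posterior odds 0.32045; posterior probability 0.243.
Analyst B: prior odds 0.399/0.601 = 0.66389; posterior odds 3.9588; posterior probability 0.798.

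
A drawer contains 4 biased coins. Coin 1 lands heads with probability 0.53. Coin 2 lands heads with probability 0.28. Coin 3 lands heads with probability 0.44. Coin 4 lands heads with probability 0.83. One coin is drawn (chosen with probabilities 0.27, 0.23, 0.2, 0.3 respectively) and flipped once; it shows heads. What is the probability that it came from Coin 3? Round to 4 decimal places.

Tabulate prior·likelihood by source: [1] prior 0.27, lik 0.53, product 0.1431; [2] prior 0.23, lik 0.28, product 0.06440; [3] prior 0.2, lik 0.44, product 0.08800; [4] prior 0.3, lik 0.83, product 0.2490.
Normalizing constant = 0.54450; the posterior for Coin 3 is its product over the sum, 0.08800/0.54450 = 0.1616.

Posterior probability ≈ 0.1616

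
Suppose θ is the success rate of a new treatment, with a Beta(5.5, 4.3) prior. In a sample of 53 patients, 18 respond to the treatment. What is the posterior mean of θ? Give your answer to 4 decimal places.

Posterior mean ≈ 0.3742

Observing 18 successes and 35 failures updates Beta(5.5, 4.3) by adding the success and failure counts to the two shape parameters: α = 5.5+18 = 23.5, β = 4.3+35 = 39.3.
E[θ | data] = 23.5/(23.5+39.3) = 0.3742.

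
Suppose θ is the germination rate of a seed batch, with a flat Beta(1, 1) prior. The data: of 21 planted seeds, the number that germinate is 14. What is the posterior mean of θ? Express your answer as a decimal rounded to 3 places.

Observing 14 successes and 7 failures updates Beta(1, 1) by adding the success and failure counts to the two shape parameters: α = 1+14 = 15, β = 1+7 = 8.
Posterior mean = α/(α+β) = 15/23 = 0.652.

Posterior mean ≈ 0.652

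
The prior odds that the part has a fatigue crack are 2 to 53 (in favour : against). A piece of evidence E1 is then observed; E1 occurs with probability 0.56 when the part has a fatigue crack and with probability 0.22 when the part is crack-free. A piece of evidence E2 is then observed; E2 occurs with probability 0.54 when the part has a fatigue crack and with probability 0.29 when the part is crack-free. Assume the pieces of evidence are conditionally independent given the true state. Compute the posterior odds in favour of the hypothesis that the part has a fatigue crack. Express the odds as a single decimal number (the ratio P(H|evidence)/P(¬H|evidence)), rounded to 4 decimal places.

Posterior odds ≈ 0.1789

Prior odds = 2/53 = 0.037736.
Likelihood ratio for E1 = 0.56/0.22 = 2.5455.
Likelihood ratio for E2 = 0.54/0.29 = 1.8621.
Posterior odds = prior odds × LR₁ × LR₂ = 0.17886.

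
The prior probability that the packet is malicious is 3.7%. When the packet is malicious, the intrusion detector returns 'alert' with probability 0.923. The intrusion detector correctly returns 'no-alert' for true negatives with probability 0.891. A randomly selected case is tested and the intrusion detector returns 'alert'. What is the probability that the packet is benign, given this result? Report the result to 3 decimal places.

P(¬H | E) ≈ 0.755

Write H for 'the packet is malicious'. Prior odds H:¬H = 0.037/0.963 = 0.038422. For the 'alert' outcome, the likelihood ratio is 0.923/0.109 = 8.4679.
Posterior odds = 0.038422 × 8.4679 = 0.32535, so P(H|E) = 0.32535/(1+0.32535) = 0.245. Then P(¬H|E) = 1 − 0.245 = 0.755.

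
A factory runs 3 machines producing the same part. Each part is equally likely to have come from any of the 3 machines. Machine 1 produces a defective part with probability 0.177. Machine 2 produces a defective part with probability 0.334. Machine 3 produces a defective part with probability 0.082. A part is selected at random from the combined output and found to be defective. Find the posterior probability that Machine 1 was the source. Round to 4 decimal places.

P(defective|M1) = 0.177; P(defective|M2) = 0.334; P(defective|M3) = 0.082.
Prior × likelihood for each source: 0.333333·0.177=0.05900, 0.333333·0.334=0.1113, 0.333333·0.082=0.02733. Summing gives P(defective) = 0.19767.
P(Machine 1 | defective) = 0.05900 / 0.19767 = 0.2985.

Posterior probability ≈ 0.2985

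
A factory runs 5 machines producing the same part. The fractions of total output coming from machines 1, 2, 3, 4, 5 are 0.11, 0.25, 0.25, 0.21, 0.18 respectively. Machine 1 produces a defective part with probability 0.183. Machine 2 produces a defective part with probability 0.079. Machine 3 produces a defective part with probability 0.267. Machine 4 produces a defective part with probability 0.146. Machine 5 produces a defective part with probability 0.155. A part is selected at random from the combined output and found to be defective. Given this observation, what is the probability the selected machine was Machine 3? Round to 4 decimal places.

P(defective|M1) = 0.183; P(defective|M2) = 0.079; P(defective|M3) = 0.267; P(defective|M4) = 0.146; P(defective|M5) = 0.155.
Prior × likelihood for each source: 0.11·0.183=0.02013, 0.25·0.079=0.01975, 0.25·0.267=0.06675, 0.21·0.146=0.03066, 0.18·0.155=0.02790. Summing gives P(defective) = 0.16519.
P(Machine 3 | defective) = 0.06675 / 0.16519 = 0.4041.

Posterior probability ≈ 0.4041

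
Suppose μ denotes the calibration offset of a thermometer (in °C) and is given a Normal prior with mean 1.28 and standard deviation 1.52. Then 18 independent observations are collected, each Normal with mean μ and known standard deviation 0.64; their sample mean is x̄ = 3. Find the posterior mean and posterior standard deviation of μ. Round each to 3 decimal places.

With known σ, the Normal prior is conjugate. Weight on the data is w = (n/σ²)/(n/σ² + 1/τ₀²) = 43.9453/(43.9453+0.432825) = 0.99025.
Posterior mean = w·x̄ + (1−w)·μ₀ = 0.99025·3 + 0.0097531·1.28 = 2.983. Posterior variance = 1/(43.9453+0.432825) = 0.0225336, so SD = 0.150.

Posterior mean ≈ 2.983; posterior SD ≈ 0.150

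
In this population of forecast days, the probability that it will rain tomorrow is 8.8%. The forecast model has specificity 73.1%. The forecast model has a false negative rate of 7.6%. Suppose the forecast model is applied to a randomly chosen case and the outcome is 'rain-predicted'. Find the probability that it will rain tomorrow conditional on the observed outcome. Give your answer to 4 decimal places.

P(H | E) ≈ 0.2489

Let H be the event that it will rain tomorrow. P(H) = 0.088, so P(¬H) = 0.912. With E the 'rain-predicted' result, P(E|H) = 0.924 and P(E|¬H) = 0.269.
P(E) = 0.924·0.088 + 0.269·0.912 = 0.081312 + 0.24533 = 0.32664.
By Bayes' theorem, P(H|E) = 0.081312 / 0.32664 = 0.2489.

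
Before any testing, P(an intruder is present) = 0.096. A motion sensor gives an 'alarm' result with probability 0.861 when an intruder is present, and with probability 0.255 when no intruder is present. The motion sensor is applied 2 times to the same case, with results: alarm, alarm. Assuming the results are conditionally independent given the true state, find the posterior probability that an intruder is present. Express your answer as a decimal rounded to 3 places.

With H the event that an intruder is present, the joint likelihood of the observed sequence is P(data|H) = 0.861·0.861 = 0.74132 and P(data|¬H) = 0.255·0.255 = 0.065025.
Bayes: P(H|data) = 0.096·0.74132 / (0.096·0.74132 + 0.904·0.065025) = 0.071167/0.12995 = 0.5477.

Posterior P(H) ≈ 0.548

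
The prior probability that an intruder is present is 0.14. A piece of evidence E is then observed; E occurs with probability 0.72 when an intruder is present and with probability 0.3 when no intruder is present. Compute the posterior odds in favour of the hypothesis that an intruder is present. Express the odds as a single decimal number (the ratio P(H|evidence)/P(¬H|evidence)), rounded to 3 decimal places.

Posterior odds ≈ 0.391

Prior odds = 0.14/(1−0.14) = 0.16279.
Likelihood ratio for E = 0.72/0.3 = 2.4000.
Posterior odds = prior odds × LR = 0.39070.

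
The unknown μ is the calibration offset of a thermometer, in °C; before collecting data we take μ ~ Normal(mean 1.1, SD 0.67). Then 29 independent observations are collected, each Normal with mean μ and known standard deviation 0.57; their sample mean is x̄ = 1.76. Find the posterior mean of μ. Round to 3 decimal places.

Prior precision 1/τ₀² = 1/0.67² = 2.22767; data precision n/σ² = 29/0.57² = 89.2582.
Posterior precision = 2.22767 + 89.2582 = 91.4859.
Posterior mean = (2.22767·1.1 + 89.2582·1.76) / 91.4859 = 1.744.

Posterior mean ≈ 1.744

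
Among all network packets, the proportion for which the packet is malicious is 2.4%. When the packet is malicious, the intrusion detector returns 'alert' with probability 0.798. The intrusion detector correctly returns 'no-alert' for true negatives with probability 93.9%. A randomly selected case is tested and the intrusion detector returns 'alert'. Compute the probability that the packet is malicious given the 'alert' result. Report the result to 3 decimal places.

P(H | E) ≈ 0.243

Let H be the event that the packet is malicious. P(H) = 0.024, so P(¬H) = 0.976. With E the 'alert' result, P(E|H) = 0.798 and P(E|¬H) = 0.061.
P(E) = 0.798·0.024 + 0.061·0.976 = 0.019152 + 0.059536 = 0.078688.
By Bayes' theorem, P(H|E) = 0.019152 / 0.078688 = 0.243.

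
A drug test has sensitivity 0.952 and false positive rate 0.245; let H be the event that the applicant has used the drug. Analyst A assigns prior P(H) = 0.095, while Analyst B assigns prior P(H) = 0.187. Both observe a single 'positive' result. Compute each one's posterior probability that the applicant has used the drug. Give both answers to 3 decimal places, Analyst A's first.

Analyst A: 0.290; Analyst B: 0.472

The likelihood ratio for a 'positive' result is 0.952/0.245 = 3.8857.
Analyst A: prior odds 0.095/0.905 = 0.10497; posterior odds 0.40789; posterior probability 0.290.
Analyst B: prior odds 0.187/0.813 = 0.23001; posterior odds 0.89376; posterior probability 0.472.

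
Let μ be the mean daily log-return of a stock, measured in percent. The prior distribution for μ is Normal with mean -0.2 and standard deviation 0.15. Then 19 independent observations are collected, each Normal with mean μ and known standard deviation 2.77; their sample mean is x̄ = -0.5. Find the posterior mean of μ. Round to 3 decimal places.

Posterior mean ≈ -0.216

With known σ, the Normal prior is conjugate. Weight on the data is w = (n/σ²)/(n/σ² + 1/τ₀²) = 2.47625/(2.47625+44.4444) = 0.052775.
Posterior mean = w·x̄ + (1−w)·μ₀ = 0.052775·-0.5 + 0.94722·-0.2 = -0.216.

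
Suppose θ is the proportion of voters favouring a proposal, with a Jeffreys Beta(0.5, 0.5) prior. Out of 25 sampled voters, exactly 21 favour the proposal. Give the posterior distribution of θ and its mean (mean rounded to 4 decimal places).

Posterior: Beta(21.5, 4.5); mean ≈ 0.8269

Observing 21 successes and 4 failures updates Beta(0.5, 0.5) by adding the success and failure counts to the two shape parameters: α = 0.5+21 = 21.5, β = 0.5+4 = 4.5.
Posterior mean = α/(α+β) = 21.5/26 = 0.8269.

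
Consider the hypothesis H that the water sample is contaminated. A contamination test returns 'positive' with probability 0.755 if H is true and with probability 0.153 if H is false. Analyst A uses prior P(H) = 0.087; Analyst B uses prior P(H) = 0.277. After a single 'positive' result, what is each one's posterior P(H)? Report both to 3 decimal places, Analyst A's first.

Analyst A: 0.320; Analyst B: 0.654

P('+'|H) = 0.755, P('+'|¬H) = 0.153.
Analyst A: numerator 0.755·0.087 = 0.065685; evidence = 0.065685+0.153·0.913 = 0.20537; posterior = 0.320.
Analyst B: numerator 0.755·0.277 = 0.20914; evidence = 0.20914+0.153·0.723 = 0.31975; posterior = 0.654.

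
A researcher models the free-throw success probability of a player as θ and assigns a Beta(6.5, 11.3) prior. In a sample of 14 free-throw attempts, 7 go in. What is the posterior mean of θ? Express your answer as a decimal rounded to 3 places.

The binomial likelihood is conjugate to the Beta prior: with 7 successes and 7 failures, the posterior is Beta(6.5+7, 11.3+7) = Beta(13.5, 18.3).
E[θ | data] = 13.5/(13.5+18.3) = 0.425.

Posterior mean ≈ 0.425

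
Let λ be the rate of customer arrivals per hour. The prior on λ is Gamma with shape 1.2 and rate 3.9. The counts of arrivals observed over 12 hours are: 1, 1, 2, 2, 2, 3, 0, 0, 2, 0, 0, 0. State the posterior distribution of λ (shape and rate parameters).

Posterior: Gamma(shape=14.2, rate=15.9)

Total count ∑xᵢ = 13 over n = 12 hours.
Gamma is conjugate to the Poisson likelihood: posterior is Gamma(shape = 1.2+13 = 14.2, rate = 3.9+12 = 15.9).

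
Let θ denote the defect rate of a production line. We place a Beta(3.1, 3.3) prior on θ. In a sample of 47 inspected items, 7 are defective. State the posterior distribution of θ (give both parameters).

Posterior: Beta(10.1, 43.3)

Observing 7 successes and 40 failures updates Beta(3.1, 3.3) by adding the success and failure counts to the two shape parameters: α = 3.1+7 = 10.1, β = 3.3+40 = 43.3.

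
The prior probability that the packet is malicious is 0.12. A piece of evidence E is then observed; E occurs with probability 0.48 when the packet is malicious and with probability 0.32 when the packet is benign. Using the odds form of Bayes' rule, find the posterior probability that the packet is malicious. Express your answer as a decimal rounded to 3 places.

Prior odds = 0.12/(1−0.12) = 0.13636. In log-odds, ln(0.13636) = -1.9924.
Add log likelihood ratio: ln(1.5000) = 0.40547.
Posterior log-odds = -1.5870, so posterior odds = exp(-1.5870) = 0.20455. Converting, P(H|E) = 0.20455/1.2045 = 0.170.

Posterior probability ≈ 0.170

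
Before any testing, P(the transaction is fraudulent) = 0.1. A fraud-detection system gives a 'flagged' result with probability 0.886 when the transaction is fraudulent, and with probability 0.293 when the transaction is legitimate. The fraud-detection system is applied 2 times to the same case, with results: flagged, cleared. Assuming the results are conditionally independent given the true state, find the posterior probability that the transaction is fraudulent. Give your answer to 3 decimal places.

With H the event that the transaction is fraudulent, the joint likelihood of the observed sequence is P(data|H) = 0.886·0.114 = 0.10100 and P(data|¬H) = 0.293·0.707 = 0.20715.
Bayes: P(H|data) = 0.1·0.10100 / (0.1·0.10100 + 0.9·0.20715) = 0.010100/0.19654 = 0.0514.

Posterior P(H) ≈ 0.051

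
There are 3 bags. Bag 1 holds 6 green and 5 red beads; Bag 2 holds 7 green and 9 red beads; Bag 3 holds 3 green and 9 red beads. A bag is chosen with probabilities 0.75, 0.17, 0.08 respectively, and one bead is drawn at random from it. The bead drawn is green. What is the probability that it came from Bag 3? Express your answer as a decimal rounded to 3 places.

Posterior probability ≈ 0.040

Tabulate prior·likelihood by source: [1] prior 0.75, lik 0.5455, product 0.4091; [2] prior 0.17, lik 0.4375, product 0.07438; [3] prior 0.08, lik 0.25, product 0.02000.
Normalizing constant = 0.50347; the posterior for Bag 3 is its product over the sum, 0.02000/0.50347 = 0.040.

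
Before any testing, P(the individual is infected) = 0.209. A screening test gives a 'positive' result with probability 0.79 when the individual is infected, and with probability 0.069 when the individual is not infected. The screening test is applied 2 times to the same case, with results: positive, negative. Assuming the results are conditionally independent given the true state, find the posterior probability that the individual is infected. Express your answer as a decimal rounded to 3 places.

Posterior P(H) ≈ 0.406

With H the event that the individual is infected, the joint likelihood of the observed sequence is P(data|H) = 0.79·0.21 = 0.16590 and P(data|¬H) = 0.069·0.931 = 0.064239.
Bayes: P(H|data) = 0.209·0.16590 / (0.209·0.16590 + 0.791·0.064239) = 0.034673/0.085486 = 0.4056.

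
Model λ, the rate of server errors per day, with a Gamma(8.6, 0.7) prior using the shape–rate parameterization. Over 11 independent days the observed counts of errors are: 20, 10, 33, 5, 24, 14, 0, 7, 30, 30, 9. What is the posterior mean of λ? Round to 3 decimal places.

Total count ∑xᵢ = 182 over n = 11 days.
Gamma is conjugate to the Poisson likelihood: posterior is Gamma(shape = 8.6+182 = 190.6, rate = 0.7+11 = 11.7).
Posterior mean = shape/rate = 190.6/11.7 = 16.291.

Posterior mean ≈ 16.291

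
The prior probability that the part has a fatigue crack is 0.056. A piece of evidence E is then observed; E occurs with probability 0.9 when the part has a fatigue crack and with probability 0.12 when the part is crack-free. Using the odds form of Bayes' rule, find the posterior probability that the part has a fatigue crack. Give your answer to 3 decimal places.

Prior odds = 0.056/(1−0.056) = 0.059322. In log-odds, ln(0.059322) = -2.8248.
Add log likelihood ratio: ln(7.5000) = 2.0149.
Posterior log-odds = -0.80987, so posterior odds = exp(-0.80987) = 0.44492. Converting, P(H|E) = 0.44492/1.4449 = 0.308.

Posterior probability ≈ 0.308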